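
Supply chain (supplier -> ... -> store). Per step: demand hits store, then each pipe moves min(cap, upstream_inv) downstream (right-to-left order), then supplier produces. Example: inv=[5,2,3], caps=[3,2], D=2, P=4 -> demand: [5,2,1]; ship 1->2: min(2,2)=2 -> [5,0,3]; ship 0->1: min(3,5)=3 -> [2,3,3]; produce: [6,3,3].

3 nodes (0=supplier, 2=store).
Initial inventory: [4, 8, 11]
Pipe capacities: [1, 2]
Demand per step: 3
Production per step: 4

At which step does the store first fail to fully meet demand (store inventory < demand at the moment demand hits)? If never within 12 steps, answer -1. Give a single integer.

Step 1: demand=3,sold=3 ship[1->2]=2 ship[0->1]=1 prod=4 -> [7 7 10]
Step 2: demand=3,sold=3 ship[1->2]=2 ship[0->1]=1 prod=4 -> [10 6 9]
Step 3: demand=3,sold=3 ship[1->2]=2 ship[0->1]=1 prod=4 -> [13 5 8]
Step 4: demand=3,sold=3 ship[1->2]=2 ship[0->1]=1 prod=4 -> [16 4 7]
Step 5: demand=3,sold=3 ship[1->2]=2 ship[0->1]=1 prod=4 -> [19 3 6]
Step 6: demand=3,sold=3 ship[1->2]=2 ship[0->1]=1 prod=4 -> [22 2 5]
Step 7: demand=3,sold=3 ship[1->2]=2 ship[0->1]=1 prod=4 -> [25 1 4]
Step 8: demand=3,sold=3 ship[1->2]=1 ship[0->1]=1 prod=4 -> [28 1 2]
Step 9: demand=3,sold=2 ship[1->2]=1 ship[0->1]=1 prod=4 -> [31 1 1]
Step 10: demand=3,sold=1 ship[1->2]=1 ship[0->1]=1 prod=4 -> [34 1 1]
Step 11: demand=3,sold=1 ship[1->2]=1 ship[0->1]=1 prod=4 -> [37 1 1]
Step 12: demand=3,sold=1 ship[1->2]=1 ship[0->1]=1 prod=4 -> [40 1 1]
First stockout at step 9

9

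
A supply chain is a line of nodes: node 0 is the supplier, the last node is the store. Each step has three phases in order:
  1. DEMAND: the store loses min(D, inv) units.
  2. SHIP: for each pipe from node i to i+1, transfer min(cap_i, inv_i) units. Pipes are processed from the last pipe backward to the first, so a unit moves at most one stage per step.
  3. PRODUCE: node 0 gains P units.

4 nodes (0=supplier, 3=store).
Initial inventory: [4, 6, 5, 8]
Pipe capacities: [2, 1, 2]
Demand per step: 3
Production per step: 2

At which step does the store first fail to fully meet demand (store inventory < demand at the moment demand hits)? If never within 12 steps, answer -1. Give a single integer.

Step 1: demand=3,sold=3 ship[2->3]=2 ship[1->2]=1 ship[0->1]=2 prod=2 -> [4 7 4 7]
Step 2: demand=3,sold=3 ship[2->3]=2 ship[1->2]=1 ship[0->1]=2 prod=2 -> [4 8 3 6]
Step 3: demand=3,sold=3 ship[2->3]=2 ship[1->2]=1 ship[0->1]=2 prod=2 -> [4 9 2 5]
Step 4: demand=3,sold=3 ship[2->3]=2 ship[1->2]=1 ship[0->1]=2 prod=2 -> [4 10 1 4]
Step 5: demand=3,sold=3 ship[2->3]=1 ship[1->2]=1 ship[0->1]=2 prod=2 -> [4 11 1 2]
Step 6: demand=3,sold=2 ship[2->3]=1 ship[1->2]=1 ship[0->1]=2 prod=2 -> [4 12 1 1]
Step 7: demand=3,sold=1 ship[2->3]=1 ship[1->2]=1 ship[0->1]=2 prod=2 -> [4 13 1 1]
Step 8: demand=3,sold=1 ship[2->3]=1 ship[1->2]=1 ship[0->1]=2 prod=2 -> [4 14 1 1]
Step 9: demand=3,sold=1 ship[2->3]=1 ship[1->2]=1 ship[0->1]=2 prod=2 -> [4 15 1 1]
Step 10: demand=3,sold=1 ship[2->3]=1 ship[1->2]=1 ship[0->1]=2 prod=2 -> [4 16 1 1]
Step 11: demand=3,sold=1 ship[2->3]=1 ship[1->2]=1 ship[0->1]=2 prod=2 -> [4 17 1 1]
Step 12: demand=3,sold=1 ship[2->3]=1 ship[1->2]=1 ship[0->1]=2 prod=2 -> [4 18 1 1]
First stockout at step 6

6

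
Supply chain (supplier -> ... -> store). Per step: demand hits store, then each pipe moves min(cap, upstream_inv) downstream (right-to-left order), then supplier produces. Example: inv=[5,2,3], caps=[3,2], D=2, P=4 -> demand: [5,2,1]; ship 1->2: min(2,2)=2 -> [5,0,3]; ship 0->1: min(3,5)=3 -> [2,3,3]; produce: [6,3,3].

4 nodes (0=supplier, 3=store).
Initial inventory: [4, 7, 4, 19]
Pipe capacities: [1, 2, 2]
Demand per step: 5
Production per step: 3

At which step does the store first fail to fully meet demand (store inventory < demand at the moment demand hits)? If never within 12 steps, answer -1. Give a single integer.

Step 1: demand=5,sold=5 ship[2->3]=2 ship[1->2]=2 ship[0->1]=1 prod=3 -> [6 6 4 16]
Step 2: demand=5,sold=5 ship[2->3]=2 ship[1->2]=2 ship[0->1]=1 prod=3 -> [8 5 4 13]
Step 3: demand=5,sold=5 ship[2->3]=2 ship[1->2]=2 ship[0->1]=1 prod=3 -> [10 4 4 10]
Step 4: demand=5,sold=5 ship[2->3]=2 ship[1->2]=2 ship[0->1]=1 prod=3 -> [12 3 4 7]
Step 5: demand=5,sold=5 ship[2->3]=2 ship[1->2]=2 ship[0->1]=1 prod=3 -> [14 2 4 4]
Step 6: demand=5,sold=4 ship[2->3]=2 ship[1->2]=2 ship[0->1]=1 prod=3 -> [16 1 4 2]
Step 7: demand=5,sold=2 ship[2->3]=2 ship[1->2]=1 ship[0->1]=1 prod=3 -> [18 1 3 2]
Step 8: demand=5,sold=2 ship[2->3]=2 ship[1->2]=1 ship[0->1]=1 prod=3 -> [20 1 2 2]
Step 9: demand=5,sold=2 ship[2->3]=2 ship[1->2]=1 ship[0->1]=1 prod=3 -> [22 1 1 2]
Step 10: demand=5,sold=2 ship[2->3]=1 ship[1->2]=1 ship[0->1]=1 prod=3 -> [24 1 1 1]
Step 11: demand=5,sold=1 ship[2->3]=1 ship[1->2]=1 ship[0->1]=1 prod=3 -> [26 1 1 1]
Step 12: demand=5,sold=1 ship[2->3]=1 ship[1->2]=1 ship[0->1]=1 prod=3 -> [28 1 1 1]
First stockout at step 6

6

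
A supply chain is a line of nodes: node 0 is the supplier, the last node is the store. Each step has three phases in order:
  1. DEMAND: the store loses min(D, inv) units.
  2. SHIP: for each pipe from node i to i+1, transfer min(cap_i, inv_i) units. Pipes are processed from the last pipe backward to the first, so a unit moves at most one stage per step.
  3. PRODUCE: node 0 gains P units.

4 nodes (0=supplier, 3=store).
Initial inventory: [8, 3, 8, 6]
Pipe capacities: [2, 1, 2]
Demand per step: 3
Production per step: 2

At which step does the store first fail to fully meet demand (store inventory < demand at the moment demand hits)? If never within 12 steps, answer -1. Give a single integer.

Step 1: demand=3,sold=3 ship[2->3]=2 ship[1->2]=1 ship[0->1]=2 prod=2 -> [8 4 7 5]
Step 2: demand=3,sold=3 ship[2->3]=2 ship[1->2]=1 ship[0->1]=2 prod=2 -> [8 5 6 4]
Step 3: demand=3,sold=3 ship[2->3]=2 ship[1->2]=1 ship[0->1]=2 prod=2 -> [8 6 5 3]
Step 4: demand=3,sold=3 ship[2->3]=2 ship[1->2]=1 ship[0->1]=2 prod=2 -> [8 7 4 2]
Step 5: demand=3,sold=2 ship[2->3]=2 ship[1->2]=1 ship[0->1]=2 prod=2 -> [8 8 3 2]
Step 6: demand=3,sold=2 ship[2->3]=2 ship[1->2]=1 ship[0->1]=2 prod=2 -> [8 9 2 2]
Step 7: demand=3,sold=2 ship[2->3]=2 ship[1->2]=1 ship[0->1]=2 prod=2 -> [8 10 1 2]
Step 8: demand=3,sold=2 ship[2->3]=1 ship[1->2]=1 ship[0->1]=2 prod=2 -> [8 11 1 1]
Step 9: demand=3,sold=1 ship[2->3]=1 ship[1->2]=1 ship[0->1]=2 prod=2 -> [8 12 1 1]
Step 10: demand=3,sold=1 ship[2->3]=1 ship[1->2]=1 ship[0->1]=2 prod=2 -> [8 13 1 1]
Step 11: demand=3,sold=1 ship[2->3]=1 ship[1->2]=1 ship[0->1]=2 prod=2 -> [8 14 1 1]
Step 12: demand=3,sold=1 ship[2->3]=1 ship[1->2]=1 ship[0->1]=2 prod=2 -> [8 15 1 1]
First stockout at step 5

5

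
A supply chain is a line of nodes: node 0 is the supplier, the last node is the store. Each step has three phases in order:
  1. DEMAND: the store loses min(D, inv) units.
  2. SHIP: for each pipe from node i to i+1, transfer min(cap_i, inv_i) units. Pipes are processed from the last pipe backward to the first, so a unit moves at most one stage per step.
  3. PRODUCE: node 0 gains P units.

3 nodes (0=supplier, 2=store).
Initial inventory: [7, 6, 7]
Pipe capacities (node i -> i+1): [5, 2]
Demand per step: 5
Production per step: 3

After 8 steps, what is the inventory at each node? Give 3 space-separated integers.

Step 1: demand=5,sold=5 ship[1->2]=2 ship[0->1]=5 prod=3 -> inv=[5 9 4]
Step 2: demand=5,sold=4 ship[1->2]=2 ship[0->1]=5 prod=3 -> inv=[3 12 2]
Step 3: demand=5,sold=2 ship[1->2]=2 ship[0->1]=3 prod=3 -> inv=[3 13 2]
Step 4: demand=5,sold=2 ship[1->2]=2 ship[0->1]=3 prod=3 -> inv=[3 14 2]
Step 5: demand=5,sold=2 ship[1->2]=2 ship[0->1]=3 prod=3 -> inv=[3 15 2]
Step 6: demand=5,sold=2 ship[1->2]=2 ship[0->1]=3 prod=3 -> inv=[3 16 2]
Step 7: demand=5,sold=2 ship[1->2]=2 ship[0->1]=3 prod=3 -> inv=[3 17 2]
Step 8: demand=5,sold=2 ship[1->2]=2 ship[0->1]=3 prod=3 -> inv=[3 18 2]

3 18 2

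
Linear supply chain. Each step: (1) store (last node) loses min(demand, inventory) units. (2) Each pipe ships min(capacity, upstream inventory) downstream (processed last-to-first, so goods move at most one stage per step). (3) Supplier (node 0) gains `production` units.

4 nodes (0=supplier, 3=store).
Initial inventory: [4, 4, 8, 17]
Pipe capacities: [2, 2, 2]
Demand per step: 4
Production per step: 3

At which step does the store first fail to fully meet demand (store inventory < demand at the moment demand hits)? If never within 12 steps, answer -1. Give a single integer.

Step 1: demand=4,sold=4 ship[2->3]=2 ship[1->2]=2 ship[0->1]=2 prod=3 -> [5 4 8 15]
Step 2: demand=4,sold=4 ship[2->3]=2 ship[1->2]=2 ship[0->1]=2 prod=3 -> [6 4 8 13]
Step 3: demand=4,sold=4 ship[2->3]=2 ship[1->2]=2 ship[0->1]=2 prod=3 -> [7 4 8 11]
Step 4: demand=4,sold=4 ship[2->3]=2 ship[1->2]=2 ship[0->1]=2 prod=3 -> [8 4 8 9]
Step 5: demand=4,sold=4 ship[2->3]=2 ship[1->2]=2 ship[0->1]=2 prod=3 -> [9 4 8 7]
Step 6: demand=4,sold=4 ship[2->3]=2 ship[1->2]=2 ship[0->1]=2 prod=3 -> [10 4 8 5]
Step 7: demand=4,sold=4 ship[2->3]=2 ship[1->2]=2 ship[0->1]=2 prod=3 -> [11 4 8 3]
Step 8: demand=4,sold=3 ship[2->3]=2 ship[1->2]=2 ship[0->1]=2 prod=3 -> [12 4 8 2]
Step 9: demand=4,sold=2 ship[2->3]=2 ship[1->2]=2 ship[0->1]=2 prod=3 -> [13 4 8 2]
Step 10: demand=4,sold=2 ship[2->3]=2 ship[1->2]=2 ship[0->1]=2 prod=3 -> [14 4 8 2]
Step 11: demand=4,sold=2 ship[2->3]=2 ship[1->2]=2 ship[0->1]=2 prod=3 -> [15 4 8 2]
Step 12: demand=4,sold=2 ship[2->3]=2 ship[1->2]=2 ship[0->1]=2 prod=3 -> [16 4 8 2]
First stockout at step 8

8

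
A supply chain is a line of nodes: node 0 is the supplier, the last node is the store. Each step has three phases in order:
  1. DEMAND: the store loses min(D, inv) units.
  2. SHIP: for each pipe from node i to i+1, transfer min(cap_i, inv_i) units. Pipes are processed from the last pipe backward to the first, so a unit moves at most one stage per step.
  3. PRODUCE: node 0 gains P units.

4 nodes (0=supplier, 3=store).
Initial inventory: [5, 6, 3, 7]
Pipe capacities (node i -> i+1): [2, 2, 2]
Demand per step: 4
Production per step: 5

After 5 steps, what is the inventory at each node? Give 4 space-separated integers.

Step 1: demand=4,sold=4 ship[2->3]=2 ship[1->2]=2 ship[0->1]=2 prod=5 -> inv=[8 6 3 5]
Step 2: demand=4,sold=4 ship[2->3]=2 ship[1->2]=2 ship[0->1]=2 prod=5 -> inv=[11 6 3 3]
Step 3: demand=4,sold=3 ship[2->3]=2 ship[1->2]=2 ship[0->1]=2 prod=5 -> inv=[14 6 3 2]
Step 4: demand=4,sold=2 ship[2->3]=2 ship[1->2]=2 ship[0->1]=2 prod=5 -> inv=[17 6 3 2]
Step 5: demand=4,sold=2 ship[2->3]=2 ship[1->2]=2 ship[0->1]=2 prod=5 -> inv=[20 6 3 2]

20 6 3 2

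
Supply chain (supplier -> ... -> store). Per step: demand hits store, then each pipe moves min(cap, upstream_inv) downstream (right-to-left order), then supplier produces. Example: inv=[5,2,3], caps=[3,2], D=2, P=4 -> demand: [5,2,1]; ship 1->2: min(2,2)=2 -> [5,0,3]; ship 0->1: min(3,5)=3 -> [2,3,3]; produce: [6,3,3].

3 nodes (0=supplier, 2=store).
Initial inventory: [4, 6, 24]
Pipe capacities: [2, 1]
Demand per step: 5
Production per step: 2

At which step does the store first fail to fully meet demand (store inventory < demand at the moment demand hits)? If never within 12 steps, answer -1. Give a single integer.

Step 1: demand=5,sold=5 ship[1->2]=1 ship[0->1]=2 prod=2 -> [4 7 20]
Step 2: demand=5,sold=5 ship[1->2]=1 ship[0->1]=2 prod=2 -> [4 8 16]
Step 3: demand=5,sold=5 ship[1->2]=1 ship[0->1]=2 prod=2 -> [4 9 12]
Step 4: demand=5,sold=5 ship[1->2]=1 ship[0->1]=2 prod=2 -> [4 10 8]
Step 5: demand=5,sold=5 ship[1->2]=1 ship[0->1]=2 prod=2 -> [4 11 4]
Step 6: demand=5,sold=4 ship[1->2]=1 ship[0->1]=2 prod=2 -> [4 12 1]
Step 7: demand=5,sold=1 ship[1->2]=1 ship[0->1]=2 prod=2 -> [4 13 1]
Step 8: demand=5,sold=1 ship[1->2]=1 ship[0->1]=2 prod=2 -> [4 14 1]
Step 9: demand=5,sold=1 ship[1->2]=1 ship[0->1]=2 prod=2 -> [4 15 1]
Step 10: demand=5,sold=1 ship[1->2]=1 ship[0->1]=2 prod=2 -> [4 16 1]
Step 11: demand=5,sold=1 ship[1->2]=1 ship[0->1]=2 prod=2 -> [4 17 1]
Step 12: demand=5,sold=1 ship[1->2]=1 ship[0->1]=2 prod=2 -> [4 18 1]
First stockout at step 6

6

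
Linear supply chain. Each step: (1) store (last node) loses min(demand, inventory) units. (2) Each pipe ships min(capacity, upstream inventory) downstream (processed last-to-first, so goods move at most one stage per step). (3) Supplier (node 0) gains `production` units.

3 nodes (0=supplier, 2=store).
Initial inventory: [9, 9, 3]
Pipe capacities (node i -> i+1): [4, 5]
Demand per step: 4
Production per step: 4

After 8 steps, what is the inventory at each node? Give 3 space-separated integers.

Step 1: demand=4,sold=3 ship[1->2]=5 ship[0->1]=4 prod=4 -> inv=[9 8 5]
Step 2: demand=4,sold=4 ship[1->2]=5 ship[0->1]=4 prod=4 -> inv=[9 7 6]
Step 3: demand=4,sold=4 ship[1->2]=5 ship[0->1]=4 prod=4 -> inv=[9 6 7]
Step 4: demand=4,sold=4 ship[1->2]=5 ship[0->1]=4 prod=4 -> inv=[9 5 8]
Step 5: demand=4,sold=4 ship[1->2]=5 ship[0->1]=4 prod=4 -> inv=[9 4 9]
Step 6: demand=4,sold=4 ship[1->2]=4 ship[0->1]=4 prod=4 -> inv=[9 4 9]
Step 7: demand=4,sold=4 ship[1->2]=4 ship[0->1]=4 prod=4 -> inv=[9 4 9]
Step 8: demand=4,sold=4 ship[1->2]=4 ship[0->1]=4 prod=4 -> inv=[9 4 9]

9 4 9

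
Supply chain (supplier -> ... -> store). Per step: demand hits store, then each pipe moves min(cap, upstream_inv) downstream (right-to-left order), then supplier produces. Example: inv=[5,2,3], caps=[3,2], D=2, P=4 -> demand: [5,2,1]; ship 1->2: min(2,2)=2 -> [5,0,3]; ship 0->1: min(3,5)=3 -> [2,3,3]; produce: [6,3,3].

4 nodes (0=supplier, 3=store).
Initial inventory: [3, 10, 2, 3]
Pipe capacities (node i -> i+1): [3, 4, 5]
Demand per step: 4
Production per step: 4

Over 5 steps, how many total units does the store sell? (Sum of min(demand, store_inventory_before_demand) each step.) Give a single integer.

Step 1: sold=3 (running total=3) -> [4 9 4 2]
Step 2: sold=2 (running total=5) -> [5 8 4 4]
Step 3: sold=4 (running total=9) -> [6 7 4 4]
Step 4: sold=4 (running total=13) -> [7 6 4 4]
Step 5: sold=4 (running total=17) -> [8 5 4 4]

Answer: 17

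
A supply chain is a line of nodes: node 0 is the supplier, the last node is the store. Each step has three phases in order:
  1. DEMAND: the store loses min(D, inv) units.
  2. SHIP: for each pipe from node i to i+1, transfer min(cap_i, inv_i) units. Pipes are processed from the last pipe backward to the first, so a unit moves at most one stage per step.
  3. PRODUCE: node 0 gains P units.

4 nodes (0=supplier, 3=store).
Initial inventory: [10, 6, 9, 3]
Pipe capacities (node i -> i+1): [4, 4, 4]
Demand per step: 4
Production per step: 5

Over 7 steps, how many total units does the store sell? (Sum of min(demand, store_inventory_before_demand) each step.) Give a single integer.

Step 1: sold=3 (running total=3) -> [11 6 9 4]
Step 2: sold=4 (running total=7) -> [12 6 9 4]
Step 3: sold=4 (running total=11) -> [13 6 9 4]
Step 4: sold=4 (running total=15) -> [14 6 9 4]
Step 5: sold=4 (running total=19) -> [15 6 9 4]
Step 6: sold=4 (running total=23) -> [16 6 9 4]
Step 7: sold=4 (running total=27) -> [17 6 9 4]

Answer: 27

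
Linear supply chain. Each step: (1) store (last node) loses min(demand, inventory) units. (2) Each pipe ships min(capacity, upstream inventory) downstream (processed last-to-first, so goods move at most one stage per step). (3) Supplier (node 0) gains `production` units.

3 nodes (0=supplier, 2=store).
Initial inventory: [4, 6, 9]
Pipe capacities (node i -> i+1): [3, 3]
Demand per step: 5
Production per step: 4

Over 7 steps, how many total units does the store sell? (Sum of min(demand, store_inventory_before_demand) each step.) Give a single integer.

Answer: 27

Derivation:
Step 1: sold=5 (running total=5) -> [5 6 7]
Step 2: sold=5 (running total=10) -> [6 6 5]
Step 3: sold=5 (running total=15) -> [7 6 3]
Step 4: sold=3 (running total=18) -> [8 6 3]
Step 5: sold=3 (running total=21) -> [9 6 3]
Step 6: sold=3 (running total=24) -> [10 6 3]
Step 7: sold=3 (running total=27) -> [11 6 3]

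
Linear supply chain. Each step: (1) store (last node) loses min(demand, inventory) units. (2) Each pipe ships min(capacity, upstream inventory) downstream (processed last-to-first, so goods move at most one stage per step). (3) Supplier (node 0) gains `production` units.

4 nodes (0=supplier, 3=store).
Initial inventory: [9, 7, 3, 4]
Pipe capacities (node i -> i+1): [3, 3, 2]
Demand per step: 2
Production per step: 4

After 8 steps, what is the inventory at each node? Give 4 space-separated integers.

Step 1: demand=2,sold=2 ship[2->3]=2 ship[1->2]=3 ship[0->1]=3 prod=4 -> inv=[10 7 4 4]
Step 2: demand=2,sold=2 ship[2->3]=2 ship[1->2]=3 ship[0->1]=3 prod=4 -> inv=[11 7 5 4]
Step 3: demand=2,sold=2 ship[2->3]=2 ship[1->2]=3 ship[0->1]=3 prod=4 -> inv=[12 7 6 4]
Step 4: demand=2,sold=2 ship[2->3]=2 ship[1->2]=3 ship[0->1]=3 prod=4 -> inv=[13 7 7 4]
Step 5: demand=2,sold=2 ship[2->3]=2 ship[1->2]=3 ship[0->1]=3 prod=4 -> inv=[14 7 8 4]
Step 6: demand=2,sold=2 ship[2->3]=2 ship[1->2]=3 ship[0->1]=3 prod=4 -> inv=[15 7 9 4]
Step 7: demand=2,sold=2 ship[2->3]=2 ship[1->2]=3 ship[0->1]=3 prod=4 -> inv=[16 7 10 4]
Step 8: demand=2,sold=2 ship[2->3]=2 ship[1->2]=3 ship[0->1]=3 prod=4 -> inv=[17 7 11 4]

17 7 11 4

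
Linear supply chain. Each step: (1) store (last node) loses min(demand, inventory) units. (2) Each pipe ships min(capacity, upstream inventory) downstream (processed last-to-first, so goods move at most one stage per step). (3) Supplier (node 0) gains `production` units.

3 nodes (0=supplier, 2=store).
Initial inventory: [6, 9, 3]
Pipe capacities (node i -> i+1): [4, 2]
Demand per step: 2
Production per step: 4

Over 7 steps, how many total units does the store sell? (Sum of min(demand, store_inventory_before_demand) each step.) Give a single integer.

Answer: 14

Derivation:
Step 1: sold=2 (running total=2) -> [6 11 3]
Step 2: sold=2 (running total=4) -> [6 13 3]
Step 3: sold=2 (running total=6) -> [6 15 3]
Step 4: sold=2 (running total=8) -> [6 17 3]
Step 5: sold=2 (running total=10) -> [6 19 3]
Step 6: sold=2 (running total=12) -> [6 21 3]
Step 7: sold=2 (running total=14) -> [6 23 3]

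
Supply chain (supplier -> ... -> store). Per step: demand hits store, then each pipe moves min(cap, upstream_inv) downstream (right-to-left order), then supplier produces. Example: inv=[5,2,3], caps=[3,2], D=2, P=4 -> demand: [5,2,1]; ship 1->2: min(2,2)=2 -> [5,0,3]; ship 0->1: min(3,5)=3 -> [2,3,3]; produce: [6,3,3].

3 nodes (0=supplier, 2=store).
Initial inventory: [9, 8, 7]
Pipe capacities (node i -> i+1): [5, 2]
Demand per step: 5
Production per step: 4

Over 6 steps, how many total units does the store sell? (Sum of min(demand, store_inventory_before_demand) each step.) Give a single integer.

Answer: 17

Derivation:
Step 1: sold=5 (running total=5) -> [8 11 4]
Step 2: sold=4 (running total=9) -> [7 14 2]
Step 3: sold=2 (running total=11) -> [6 17 2]
Step 4: sold=2 (running total=13) -> [5 20 2]
Step 5: sold=2 (running total=15) -> [4 23 2]
Step 6: sold=2 (running total=17) -> [4 25 2]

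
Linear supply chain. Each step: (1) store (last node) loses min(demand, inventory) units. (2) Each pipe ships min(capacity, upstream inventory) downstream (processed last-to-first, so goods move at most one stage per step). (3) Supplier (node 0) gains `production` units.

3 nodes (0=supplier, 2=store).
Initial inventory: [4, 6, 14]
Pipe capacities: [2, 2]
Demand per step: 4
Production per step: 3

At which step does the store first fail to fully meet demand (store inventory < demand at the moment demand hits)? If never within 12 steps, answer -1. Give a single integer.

Step 1: demand=4,sold=4 ship[1->2]=2 ship[0->1]=2 prod=3 -> [5 6 12]
Step 2: demand=4,sold=4 ship[1->2]=2 ship[0->1]=2 prod=3 -> [6 6 10]
Step 3: demand=4,sold=4 ship[1->2]=2 ship[0->1]=2 prod=3 -> [7 6 8]
Step 4: demand=4,sold=4 ship[1->2]=2 ship[0->1]=2 prod=3 -> [8 6 6]
Step 5: demand=4,sold=4 ship[1->2]=2 ship[0->1]=2 prod=3 -> [9 6 4]
Step 6: demand=4,sold=4 ship[1->2]=2 ship[0->1]=2 prod=3 -> [10 6 2]
Step 7: demand=4,sold=2 ship[1->2]=2 ship[0->1]=2 prod=3 -> [11 6 2]
Step 8: demand=4,sold=2 ship[1->2]=2 ship[0->1]=2 prod=3 -> [12 6 2]
Step 9: demand=4,sold=2 ship[1->2]=2 ship[0->1]=2 prod=3 -> [13 6 2]
Step 10: demand=4,sold=2 ship[1->2]=2 ship[0->1]=2 prod=3 -> [14 6 2]
Step 11: demand=4,sold=2 ship[1->2]=2 ship[0->1]=2 prod=3 -> [15 6 2]
Step 12: demand=4,sold=2 ship[1->2]=2 ship[0->1]=2 prod=3 -> [16 6 2]
First stockout at step 7

7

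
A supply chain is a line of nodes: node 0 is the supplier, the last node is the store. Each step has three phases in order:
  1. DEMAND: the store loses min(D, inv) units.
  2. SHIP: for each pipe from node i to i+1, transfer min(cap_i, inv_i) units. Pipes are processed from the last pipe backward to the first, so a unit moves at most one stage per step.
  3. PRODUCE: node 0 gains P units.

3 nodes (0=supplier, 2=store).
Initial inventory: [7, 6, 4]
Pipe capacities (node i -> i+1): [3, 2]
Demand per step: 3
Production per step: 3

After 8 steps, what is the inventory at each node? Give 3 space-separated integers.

Step 1: demand=3,sold=3 ship[1->2]=2 ship[0->1]=3 prod=3 -> inv=[7 7 3]
Step 2: demand=3,sold=3 ship[1->2]=2 ship[0->1]=3 prod=3 -> inv=[7 8 2]
Step 3: demand=3,sold=2 ship[1->2]=2 ship[0->1]=3 prod=3 -> inv=[7 9 2]
Step 4: demand=3,sold=2 ship[1->2]=2 ship[0->1]=3 prod=3 -> inv=[7 10 2]
Step 5: demand=3,sold=2 ship[1->2]=2 ship[0->1]=3 prod=3 -> inv=[7 11 2]
Step 6: demand=3,sold=2 ship[1->2]=2 ship[0->1]=3 prod=3 -> inv=[7 12 2]
Step 7: demand=3,sold=2 ship[1->2]=2 ship[0->1]=3 prod=3 -> inv=[7 13 2]
Step 8: demand=3,sold=2 ship[1->2]=2 ship[0->1]=3 prod=3 -> inv=[7 14 2]

7 14 2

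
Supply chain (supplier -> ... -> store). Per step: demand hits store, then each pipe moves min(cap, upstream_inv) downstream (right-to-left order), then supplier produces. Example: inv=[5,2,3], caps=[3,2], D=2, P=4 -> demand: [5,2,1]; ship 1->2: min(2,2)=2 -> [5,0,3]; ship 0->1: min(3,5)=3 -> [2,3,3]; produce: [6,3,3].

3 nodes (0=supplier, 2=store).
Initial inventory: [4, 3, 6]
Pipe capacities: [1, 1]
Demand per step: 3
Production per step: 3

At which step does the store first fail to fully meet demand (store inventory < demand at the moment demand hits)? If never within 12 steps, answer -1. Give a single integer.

Step 1: demand=3,sold=3 ship[1->2]=1 ship[0->1]=1 prod=3 -> [6 3 4]
Step 2: demand=3,sold=3 ship[1->2]=1 ship[0->1]=1 prod=3 -> [8 3 2]
Step 3: demand=3,sold=2 ship[1->2]=1 ship[0->1]=1 prod=3 -> [10 3 1]
Step 4: demand=3,sold=1 ship[1->2]=1 ship[0->1]=1 prod=3 -> [12 3 1]
Step 5: demand=3,sold=1 ship[1->2]=1 ship[0->1]=1 prod=3 -> [14 3 1]
Step 6: demand=3,sold=1 ship[1->2]=1 ship[0->1]=1 prod=3 -> [16 3 1]
Step 7: demand=3,sold=1 ship[1->2]=1 ship[0->1]=1 prod=3 -> [18 3 1]
Step 8: demand=3,sold=1 ship[1->2]=1 ship[0->1]=1 prod=3 -> [20 3 1]
Step 9: demand=3,sold=1 ship[1->2]=1 ship[0->1]=1 prod=3 -> [22 3 1]
Step 10: demand=3,sold=1 ship[1->2]=1 ship[0->1]=1 prod=3 -> [24 3 1]
Step 11: demand=3,sold=1 ship[1->2]=1 ship[0->1]=1 prod=3 -> [26 3 1]
Step 12: demand=3,sold=1 ship[1->2]=1 ship[0->1]=1 prod=3 -> [28 3 1]
First stockout at step 3

3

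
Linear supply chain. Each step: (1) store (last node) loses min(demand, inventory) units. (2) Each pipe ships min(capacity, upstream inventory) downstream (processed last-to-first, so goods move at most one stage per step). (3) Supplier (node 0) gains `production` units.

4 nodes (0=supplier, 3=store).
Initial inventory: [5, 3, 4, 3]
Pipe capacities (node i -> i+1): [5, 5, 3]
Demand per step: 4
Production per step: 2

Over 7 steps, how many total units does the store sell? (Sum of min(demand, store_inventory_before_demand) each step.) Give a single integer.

Step 1: sold=3 (running total=3) -> [2 5 4 3]
Step 2: sold=3 (running total=6) -> [2 2 6 3]
Step 3: sold=3 (running total=9) -> [2 2 5 3]
Step 4: sold=3 (running total=12) -> [2 2 4 3]
Step 5: sold=3 (running total=15) -> [2 2 3 3]
Step 6: sold=3 (running total=18) -> [2 2 2 3]
Step 7: sold=3 (running total=21) -> [2 2 2 2]

Answer: 21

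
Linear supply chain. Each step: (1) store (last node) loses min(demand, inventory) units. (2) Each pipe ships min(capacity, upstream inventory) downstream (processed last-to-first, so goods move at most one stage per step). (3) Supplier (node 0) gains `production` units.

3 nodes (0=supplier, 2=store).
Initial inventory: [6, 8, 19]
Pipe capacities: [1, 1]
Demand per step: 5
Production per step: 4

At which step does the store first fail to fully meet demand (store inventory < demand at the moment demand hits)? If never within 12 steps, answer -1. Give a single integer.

Step 1: demand=5,sold=5 ship[1->2]=1 ship[0->1]=1 prod=4 -> [9 8 15]
Step 2: demand=5,sold=5 ship[1->2]=1 ship[0->1]=1 prod=4 -> [12 8 11]
Step 3: demand=5,sold=5 ship[1->2]=1 ship[0->1]=1 prod=4 -> [15 8 7]
Step 4: demand=5,sold=5 ship[1->2]=1 ship[0->1]=1 prod=4 -> [18 8 3]
Step 5: demand=5,sold=3 ship[1->2]=1 ship[0->1]=1 prod=4 -> [21 8 1]
Step 6: demand=5,sold=1 ship[1->2]=1 ship[0->1]=1 prod=4 -> [24 8 1]
Step 7: demand=5,sold=1 ship[1->2]=1 ship[0->1]=1 prod=4 -> [27 8 1]
Step 8: demand=5,sold=1 ship[1->2]=1 ship[0->1]=1 prod=4 -> [30 8 1]
Step 9: demand=5,sold=1 ship[1->2]=1 ship[0->1]=1 prod=4 -> [33 8 1]
Step 10: demand=5,sold=1 ship[1->2]=1 ship[0->1]=1 prod=4 -> [36 8 1]
Step 11: demand=5,sold=1 ship[1->2]=1 ship[0->1]=1 prod=4 -> [39 8 1]
Step 12: demand=5,sold=1 ship[1->2]=1 ship[0->1]=1 prod=4 -> [42 8 1]
First stockout at step 5

5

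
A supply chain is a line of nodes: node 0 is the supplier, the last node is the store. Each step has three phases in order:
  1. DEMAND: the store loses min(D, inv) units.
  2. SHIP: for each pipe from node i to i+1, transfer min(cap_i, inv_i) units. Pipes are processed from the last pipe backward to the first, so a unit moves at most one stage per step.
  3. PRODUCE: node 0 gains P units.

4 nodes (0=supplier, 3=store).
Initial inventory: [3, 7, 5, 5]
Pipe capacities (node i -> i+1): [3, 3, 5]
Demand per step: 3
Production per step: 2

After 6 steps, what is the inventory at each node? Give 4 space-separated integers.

Step 1: demand=3,sold=3 ship[2->3]=5 ship[1->2]=3 ship[0->1]=3 prod=2 -> inv=[2 7 3 7]
Step 2: demand=3,sold=3 ship[2->3]=3 ship[1->2]=3 ship[0->1]=2 prod=2 -> inv=[2 6 3 7]
Step 3: demand=3,sold=3 ship[2->3]=3 ship[1->2]=3 ship[0->1]=2 prod=2 -> inv=[2 5 3 7]
Step 4: demand=3,sold=3 ship[2->3]=3 ship[1->2]=3 ship[0->1]=2 prod=2 -> inv=[2 4 3 7]
Step 5: demand=3,sold=3 ship[2->3]=3 ship[1->2]=3 ship[0->1]=2 prod=2 -> inv=[2 3 3 7]
Step 6: demand=3,sold=3 ship[2->3]=3 ship[1->2]=3 ship[0->1]=2 prod=2 -> inv=[2 2 3 7]

2 2 3 7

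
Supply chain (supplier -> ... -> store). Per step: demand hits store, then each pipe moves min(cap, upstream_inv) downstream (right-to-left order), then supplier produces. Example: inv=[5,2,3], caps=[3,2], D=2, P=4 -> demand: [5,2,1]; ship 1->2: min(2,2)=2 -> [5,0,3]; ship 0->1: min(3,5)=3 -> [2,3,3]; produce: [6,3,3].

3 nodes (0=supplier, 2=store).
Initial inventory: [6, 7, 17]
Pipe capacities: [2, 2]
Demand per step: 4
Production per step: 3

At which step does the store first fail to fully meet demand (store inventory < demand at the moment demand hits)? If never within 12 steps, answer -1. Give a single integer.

Step 1: demand=4,sold=4 ship[1->2]=2 ship[0->1]=2 prod=3 -> [7 7 15]
Step 2: demand=4,sold=4 ship[1->2]=2 ship[0->1]=2 prod=3 -> [8 7 13]
Step 3: demand=4,sold=4 ship[1->2]=2 ship[0->1]=2 prod=3 -> [9 7 11]
Step 4: demand=4,sold=4 ship[1->2]=2 ship[0->1]=2 prod=3 -> [10 7 9]
Step 5: demand=4,sold=4 ship[1->2]=2 ship[0->1]=2 prod=3 -> [11 7 7]
Step 6: demand=4,sold=4 ship[1->2]=2 ship[0->1]=2 prod=3 -> [12 7 5]
Step 7: demand=4,sold=4 ship[1->2]=2 ship[0->1]=2 prod=3 -> [13 7 3]
Step 8: demand=4,sold=3 ship[1->2]=2 ship[0->1]=2 prod=3 -> [14 7 2]
Step 9: demand=4,sold=2 ship[1->2]=2 ship[0->1]=2 prod=3 -> [15 7 2]
Step 10: demand=4,sold=2 ship[1->2]=2 ship[0->1]=2 prod=3 -> [16 7 2]
Step 11: demand=4,sold=2 ship[1->2]=2 ship[0->1]=2 prod=3 -> [17 7 2]
Step 12: demand=4,sold=2 ship[1->2]=2 ship[0->1]=2 prod=3 -> [18 7 2]
First stockout at step 8

8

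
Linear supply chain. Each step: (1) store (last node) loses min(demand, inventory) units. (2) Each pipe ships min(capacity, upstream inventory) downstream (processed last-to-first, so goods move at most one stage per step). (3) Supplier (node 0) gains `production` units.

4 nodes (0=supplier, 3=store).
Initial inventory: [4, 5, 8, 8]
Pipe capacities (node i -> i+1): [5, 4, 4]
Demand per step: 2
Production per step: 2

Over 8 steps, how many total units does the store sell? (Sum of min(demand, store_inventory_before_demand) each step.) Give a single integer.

Step 1: sold=2 (running total=2) -> [2 5 8 10]
Step 2: sold=2 (running total=4) -> [2 3 8 12]
Step 3: sold=2 (running total=6) -> [2 2 7 14]
Step 4: sold=2 (running total=8) -> [2 2 5 16]
Step 5: sold=2 (running total=10) -> [2 2 3 18]
Step 6: sold=2 (running total=12) -> [2 2 2 19]
Step 7: sold=2 (running total=14) -> [2 2 2 19]
Step 8: sold=2 (running total=16) -> [2 2 2 19]

Answer: 16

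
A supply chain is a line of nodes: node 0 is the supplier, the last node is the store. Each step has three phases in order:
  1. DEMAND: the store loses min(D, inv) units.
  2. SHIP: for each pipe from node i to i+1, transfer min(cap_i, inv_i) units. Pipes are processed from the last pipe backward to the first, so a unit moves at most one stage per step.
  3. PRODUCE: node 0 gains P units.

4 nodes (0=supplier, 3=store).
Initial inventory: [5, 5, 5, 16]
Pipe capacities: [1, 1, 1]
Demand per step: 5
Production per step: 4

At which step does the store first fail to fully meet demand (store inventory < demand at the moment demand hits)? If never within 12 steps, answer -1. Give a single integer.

Step 1: demand=5,sold=5 ship[2->3]=1 ship[1->2]=1 ship[0->1]=1 prod=4 -> [8 5 5 12]
Step 2: demand=5,sold=5 ship[2->3]=1 ship[1->2]=1 ship[0->1]=1 prod=4 -> [11 5 5 8]
Step 3: demand=5,sold=5 ship[2->3]=1 ship[1->2]=1 ship[0->1]=1 prod=4 -> [14 5 5 4]
Step 4: demand=5,sold=4 ship[2->3]=1 ship[1->2]=1 ship[0->1]=1 prod=4 -> [17 5 5 1]
Step 5: demand=5,sold=1 ship[2->3]=1 ship[1->2]=1 ship[0->1]=1 prod=4 -> [20 5 5 1]
Step 6: demand=5,sold=1 ship[2->3]=1 ship[1->2]=1 ship[0->1]=1 prod=4 -> [23 5 5 1]
Step 7: demand=5,sold=1 ship[2->3]=1 ship[1->2]=1 ship[0->1]=1 prod=4 -> [26 5 5 1]
Step 8: demand=5,sold=1 ship[2->3]=1 ship[1->2]=1 ship[0->1]=1 prod=4 -> [29 5 5 1]
Step 9: demand=5,sold=1 ship[2->3]=1 ship[1->2]=1 ship[0->1]=1 prod=4 -> [32 5 5 1]
Step 10: demand=5,sold=1 ship[2->3]=1 ship[1->2]=1 ship[0->1]=1 prod=4 -> [35 5 5 1]
Step 11: demand=5,sold=1 ship[2->3]=1 ship[1->2]=1 ship[0->1]=1 prod=4 -> [38 5 5 1]
Step 12: demand=5,sold=1 ship[2->3]=1 ship[1->2]=1 ship[0->1]=1 prod=4 -> [41 5 5 1]
First stockout at step 4

4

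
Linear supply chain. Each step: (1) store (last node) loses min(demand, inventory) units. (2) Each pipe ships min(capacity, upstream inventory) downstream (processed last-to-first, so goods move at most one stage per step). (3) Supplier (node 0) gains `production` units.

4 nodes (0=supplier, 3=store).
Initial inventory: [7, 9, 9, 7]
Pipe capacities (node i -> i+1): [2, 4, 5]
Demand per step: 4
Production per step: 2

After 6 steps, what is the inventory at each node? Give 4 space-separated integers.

Step 1: demand=4,sold=4 ship[2->3]=5 ship[1->2]=4 ship[0->1]=2 prod=2 -> inv=[7 7 8 8]
Step 2: demand=4,sold=4 ship[2->3]=5 ship[1->2]=4 ship[0->1]=2 prod=2 -> inv=[7 5 7 9]
Step 3: demand=4,sold=4 ship[2->3]=5 ship[1->2]=4 ship[0->1]=2 prod=2 -> inv=[7 3 6 10]
Step 4: demand=4,sold=4 ship[2->3]=5 ship[1->2]=3 ship[0->1]=2 prod=2 -> inv=[7 2 4 11]
Step 5: demand=4,sold=4 ship[2->3]=4 ship[1->2]=2 ship[0->1]=2 prod=2 -> inv=[7 2 2 11]
Step 6: demand=4,sold=4 ship[2->3]=2 ship[1->2]=2 ship[0->1]=2 prod=2 -> inv=[7 2 2 9]

7 2 2 9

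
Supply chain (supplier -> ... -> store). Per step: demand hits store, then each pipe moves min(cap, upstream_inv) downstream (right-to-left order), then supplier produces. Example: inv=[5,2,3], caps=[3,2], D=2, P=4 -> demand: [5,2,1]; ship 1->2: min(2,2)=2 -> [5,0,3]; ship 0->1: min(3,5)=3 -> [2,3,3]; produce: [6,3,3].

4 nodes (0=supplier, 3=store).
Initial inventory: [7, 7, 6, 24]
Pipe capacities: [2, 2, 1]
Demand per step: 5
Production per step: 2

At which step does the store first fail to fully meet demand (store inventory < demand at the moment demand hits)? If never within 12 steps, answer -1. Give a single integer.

Step 1: demand=5,sold=5 ship[2->3]=1 ship[1->2]=2 ship[0->1]=2 prod=2 -> [7 7 7 20]
Step 2: demand=5,sold=5 ship[2->3]=1 ship[1->2]=2 ship[0->1]=2 prod=2 -> [7 7 8 16]
Step 3: demand=5,sold=5 ship[2->3]=1 ship[1->2]=2 ship[0->1]=2 prod=2 -> [7 7 9 12]
Step 4: demand=5,sold=5 ship[2->3]=1 ship[1->2]=2 ship[0->1]=2 prod=2 -> [7 7 10 8]
Step 5: demand=5,sold=5 ship[2->3]=1 ship[1->2]=2 ship[0->1]=2 prod=2 -> [7 7 11 4]
Step 6: demand=5,sold=4 ship[2->3]=1 ship[1->2]=2 ship[0->1]=2 prod=2 -> [7 7 12 1]
Step 7: demand=5,sold=1 ship[2->3]=1 ship[1->2]=2 ship[0->1]=2 prod=2 -> [7 7 13 1]
Step 8: demand=5,sold=1 ship[2->3]=1 ship[1->2]=2 ship[0->1]=2 prod=2 -> [7 7 14 1]
Step 9: demand=5,sold=1 ship[2->3]=1 ship[1->2]=2 ship[0->1]=2 prod=2 -> [7 7 15 1]
Step 10: demand=5,sold=1 ship[2->3]=1 ship[1->2]=2 ship[0->1]=2 prod=2 -> [7 7 16 1]
Step 11: demand=5,sold=1 ship[2->3]=1 ship[1->2]=2 ship[0->1]=2 prod=2 -> [7 7 17 1]
Step 12: demand=5,sold=1 ship[2->3]=1 ship[1->2]=2 ship[0->1]=2 prod=2 -> [7 7 18 1]
First stockout at step 6

6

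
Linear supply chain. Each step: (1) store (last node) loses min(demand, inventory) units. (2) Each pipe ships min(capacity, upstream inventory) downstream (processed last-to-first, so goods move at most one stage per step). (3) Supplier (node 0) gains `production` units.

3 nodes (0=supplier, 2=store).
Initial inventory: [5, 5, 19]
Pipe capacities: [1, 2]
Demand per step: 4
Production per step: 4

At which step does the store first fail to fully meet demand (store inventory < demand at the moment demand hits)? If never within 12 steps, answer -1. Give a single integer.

Step 1: demand=4,sold=4 ship[1->2]=2 ship[0->1]=1 prod=4 -> [8 4 17]
Step 2: demand=4,sold=4 ship[1->2]=2 ship[0->1]=1 prod=4 -> [11 3 15]
Step 3: demand=4,sold=4 ship[1->2]=2 ship[0->1]=1 prod=4 -> [14 2 13]
Step 4: demand=4,sold=4 ship[1->2]=2 ship[0->1]=1 prod=4 -> [17 1 11]
Step 5: demand=4,sold=4 ship[1->2]=1 ship[0->1]=1 prod=4 -> [20 1 8]
Step 6: demand=4,sold=4 ship[1->2]=1 ship[0->1]=1 prod=4 -> [23 1 5]
Step 7: demand=4,sold=4 ship[1->2]=1 ship[0->1]=1 prod=4 -> [26 1 2]
Step 8: demand=4,sold=2 ship[1->2]=1 ship[0->1]=1 prod=4 -> [29 1 1]
Step 9: demand=4,sold=1 ship[1->2]=1 ship[0->1]=1 prod=4 -> [32 1 1]
Step 10: demand=4,sold=1 ship[1->2]=1 ship[0->1]=1 prod=4 -> [35 1 1]
Step 11: demand=4,sold=1 ship[1->2]=1 ship[0->1]=1 prod=4 -> [38 1 1]
Step 12: demand=4,sold=1 ship[1->2]=1 ship[0->1]=1 prod=4 -> [41 1 1]
First stockout at step 8

8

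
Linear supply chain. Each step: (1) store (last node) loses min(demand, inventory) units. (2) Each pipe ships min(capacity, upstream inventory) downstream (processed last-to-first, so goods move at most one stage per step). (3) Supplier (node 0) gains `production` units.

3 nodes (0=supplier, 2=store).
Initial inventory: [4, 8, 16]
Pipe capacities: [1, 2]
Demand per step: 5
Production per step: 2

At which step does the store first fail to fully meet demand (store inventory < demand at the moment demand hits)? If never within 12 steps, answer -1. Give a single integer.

Step 1: demand=5,sold=5 ship[1->2]=2 ship[0->1]=1 prod=2 -> [5 7 13]
Step 2: demand=5,sold=5 ship[1->2]=2 ship[0->1]=1 prod=2 -> [6 6 10]
Step 3: demand=5,sold=5 ship[1->2]=2 ship[0->1]=1 prod=2 -> [7 5 7]
Step 4: demand=5,sold=5 ship[1->2]=2 ship[0->1]=1 prod=2 -> [8 4 4]
Step 5: demand=5,sold=4 ship[1->2]=2 ship[0->1]=1 prod=2 -> [9 3 2]
Step 6: demand=5,sold=2 ship[1->2]=2 ship[0->1]=1 prod=2 -> [10 2 2]
Step 7: demand=5,sold=2 ship[1->2]=2 ship[0->1]=1 prod=2 -> [11 1 2]
Step 8: demand=5,sold=2 ship[1->2]=1 ship[0->1]=1 prod=2 -> [12 1 1]
Step 9: demand=5,sold=1 ship[1->2]=1 ship[0->1]=1 prod=2 -> [13 1 1]
Step 10: demand=5,sold=1 ship[1->2]=1 ship[0->1]=1 prod=2 -> [14 1 1]
Step 11: demand=5,sold=1 ship[1->2]=1 ship[0->1]=1 prod=2 -> [15 1 1]
Step 12: demand=5,sold=1 ship[1->2]=1 ship[0->1]=1 prod=2 -> [16 1 1]
First stockout at step 5

5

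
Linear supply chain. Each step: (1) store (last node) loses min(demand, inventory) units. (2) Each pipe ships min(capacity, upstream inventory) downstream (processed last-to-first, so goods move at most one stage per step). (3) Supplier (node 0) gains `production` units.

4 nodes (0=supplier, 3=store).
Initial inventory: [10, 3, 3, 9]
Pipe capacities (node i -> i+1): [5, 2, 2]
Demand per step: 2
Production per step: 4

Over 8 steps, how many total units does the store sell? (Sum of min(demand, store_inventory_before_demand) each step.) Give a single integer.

Answer: 16

Derivation:
Step 1: sold=2 (running total=2) -> [9 6 3 9]
Step 2: sold=2 (running total=4) -> [8 9 3 9]
Step 3: sold=2 (running total=6) -> [7 12 3 9]
Step 4: sold=2 (running total=8) -> [6 15 3 9]
Step 5: sold=2 (running total=10) -> [5 18 3 9]
Step 6: sold=2 (running total=12) -> [4 21 3 9]
Step 7: sold=2 (running total=14) -> [4 23 3 9]
Step 8: sold=2 (running total=16) -> [4 25 3 9]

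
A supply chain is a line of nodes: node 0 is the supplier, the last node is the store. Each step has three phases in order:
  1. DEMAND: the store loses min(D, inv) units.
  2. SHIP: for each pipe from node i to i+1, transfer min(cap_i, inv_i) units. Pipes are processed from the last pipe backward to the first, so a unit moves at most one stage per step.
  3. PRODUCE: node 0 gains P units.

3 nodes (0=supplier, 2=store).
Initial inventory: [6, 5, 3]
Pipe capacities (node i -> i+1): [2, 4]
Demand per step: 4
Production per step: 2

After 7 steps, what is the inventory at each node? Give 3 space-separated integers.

Step 1: demand=4,sold=3 ship[1->2]=4 ship[0->1]=2 prod=2 -> inv=[6 3 4]
Step 2: demand=4,sold=4 ship[1->2]=3 ship[0->1]=2 prod=2 -> inv=[6 2 3]
Step 3: demand=4,sold=3 ship[1->2]=2 ship[0->1]=2 prod=2 -> inv=[6 2 2]
Step 4: demand=4,sold=2 ship[1->2]=2 ship[0->1]=2 prod=2 -> inv=[6 2 2]
Step 5: demand=4,sold=2 ship[1->2]=2 ship[0->1]=2 prod=2 -> inv=[6 2 2]
Step 6: demand=4,sold=2 ship[1->2]=2 ship[0->1]=2 prod=2 -> inv=[6 2 2]
Step 7: demand=4,sold=2 ship[1->2]=2 ship[0->1]=2 prod=2 -> inv=[6 2 2]

6 2 2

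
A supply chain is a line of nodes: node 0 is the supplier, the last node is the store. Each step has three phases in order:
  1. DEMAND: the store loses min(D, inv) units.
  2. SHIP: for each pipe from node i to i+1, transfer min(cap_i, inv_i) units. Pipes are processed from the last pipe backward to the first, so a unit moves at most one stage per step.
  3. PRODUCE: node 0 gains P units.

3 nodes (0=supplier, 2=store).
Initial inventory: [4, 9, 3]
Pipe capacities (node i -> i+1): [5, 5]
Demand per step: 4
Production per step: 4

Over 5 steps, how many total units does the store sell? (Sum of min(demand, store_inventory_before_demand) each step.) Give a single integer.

Answer: 19

Derivation:
Step 1: sold=3 (running total=3) -> [4 8 5]
Step 2: sold=4 (running total=7) -> [4 7 6]
Step 3: sold=4 (running total=11) -> [4 6 7]
Step 4: sold=4 (running total=15) -> [4 5 8]
Step 5: sold=4 (running total=19) -> [4 4 9]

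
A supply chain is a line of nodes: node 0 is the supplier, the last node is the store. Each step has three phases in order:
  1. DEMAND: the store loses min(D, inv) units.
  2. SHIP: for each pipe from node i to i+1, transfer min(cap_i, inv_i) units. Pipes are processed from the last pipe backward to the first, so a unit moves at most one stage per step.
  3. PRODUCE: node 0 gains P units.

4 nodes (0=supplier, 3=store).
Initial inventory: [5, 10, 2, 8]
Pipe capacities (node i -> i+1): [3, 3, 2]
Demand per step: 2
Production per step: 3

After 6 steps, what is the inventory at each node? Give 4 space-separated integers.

Step 1: demand=2,sold=2 ship[2->3]=2 ship[1->2]=3 ship[0->1]=3 prod=3 -> inv=[5 10 3 8]
Step 2: demand=2,sold=2 ship[2->3]=2 ship[1->2]=3 ship[0->1]=3 prod=3 -> inv=[5 10 4 8]
Step 3: demand=2,sold=2 ship[2->3]=2 ship[1->2]=3 ship[0->1]=3 prod=3 -> inv=[5 10 5 8]
Step 4: demand=2,sold=2 ship[2->3]=2 ship[1->2]=3 ship[0->1]=3 prod=3 -> inv=[5 10 6 8]
Step 5: demand=2,sold=2 ship[2->3]=2 ship[1->2]=3 ship[0->1]=3 prod=3 -> inv=[5 10 7 8]
Step 6: demand=2,sold=2 ship[2->3]=2 ship[1->2]=3 ship[0->1]=3 prod=3 -> inv=[5 10 8 8]

5 10 8 8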